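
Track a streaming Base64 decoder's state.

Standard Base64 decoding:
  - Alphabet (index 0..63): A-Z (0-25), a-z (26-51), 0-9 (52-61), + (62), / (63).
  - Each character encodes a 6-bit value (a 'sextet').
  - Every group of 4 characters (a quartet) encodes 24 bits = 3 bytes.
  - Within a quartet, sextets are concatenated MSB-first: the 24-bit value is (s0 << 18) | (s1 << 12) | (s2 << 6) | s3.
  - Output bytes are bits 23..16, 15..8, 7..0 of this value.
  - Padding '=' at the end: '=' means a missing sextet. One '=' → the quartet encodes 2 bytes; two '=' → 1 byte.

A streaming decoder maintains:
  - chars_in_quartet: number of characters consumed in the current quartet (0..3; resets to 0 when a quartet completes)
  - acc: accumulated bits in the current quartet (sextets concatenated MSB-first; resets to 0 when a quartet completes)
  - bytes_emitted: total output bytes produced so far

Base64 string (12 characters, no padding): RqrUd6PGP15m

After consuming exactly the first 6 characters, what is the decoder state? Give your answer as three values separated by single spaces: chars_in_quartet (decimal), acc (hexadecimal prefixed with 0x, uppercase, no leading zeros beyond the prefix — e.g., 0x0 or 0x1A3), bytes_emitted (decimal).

After char 0 ('R'=17): chars_in_quartet=1 acc=0x11 bytes_emitted=0
After char 1 ('q'=42): chars_in_quartet=2 acc=0x46A bytes_emitted=0
After char 2 ('r'=43): chars_in_quartet=3 acc=0x11AAB bytes_emitted=0
After char 3 ('U'=20): chars_in_quartet=4 acc=0x46AAD4 -> emit 46 AA D4, reset; bytes_emitted=3
After char 4 ('d'=29): chars_in_quartet=1 acc=0x1D bytes_emitted=3
After char 5 ('6'=58): chars_in_quartet=2 acc=0x77A bytes_emitted=3

Answer: 2 0x77A 3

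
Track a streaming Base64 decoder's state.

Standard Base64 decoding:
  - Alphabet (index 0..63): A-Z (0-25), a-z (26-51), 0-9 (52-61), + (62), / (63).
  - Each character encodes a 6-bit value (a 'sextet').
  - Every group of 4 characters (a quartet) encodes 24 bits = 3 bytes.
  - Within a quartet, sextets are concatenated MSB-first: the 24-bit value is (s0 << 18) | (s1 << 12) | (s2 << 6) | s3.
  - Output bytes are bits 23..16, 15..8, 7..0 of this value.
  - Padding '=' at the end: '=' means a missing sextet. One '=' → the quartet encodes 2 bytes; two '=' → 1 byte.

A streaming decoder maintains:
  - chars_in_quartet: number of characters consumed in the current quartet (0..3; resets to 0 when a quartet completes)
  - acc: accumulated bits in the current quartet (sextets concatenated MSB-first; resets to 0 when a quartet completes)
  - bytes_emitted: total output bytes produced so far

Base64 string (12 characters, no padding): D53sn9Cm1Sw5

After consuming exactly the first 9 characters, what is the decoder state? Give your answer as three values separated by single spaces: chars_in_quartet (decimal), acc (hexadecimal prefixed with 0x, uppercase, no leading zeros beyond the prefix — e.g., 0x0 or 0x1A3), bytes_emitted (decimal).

Answer: 1 0x35 6

Derivation:
After char 0 ('D'=3): chars_in_quartet=1 acc=0x3 bytes_emitted=0
After char 1 ('5'=57): chars_in_quartet=2 acc=0xF9 bytes_emitted=0
After char 2 ('3'=55): chars_in_quartet=3 acc=0x3E77 bytes_emitted=0
After char 3 ('s'=44): chars_in_quartet=4 acc=0xF9DEC -> emit 0F 9D EC, reset; bytes_emitted=3
After char 4 ('n'=39): chars_in_quartet=1 acc=0x27 bytes_emitted=3
After char 5 ('9'=61): chars_in_quartet=2 acc=0x9FD bytes_emitted=3
After char 6 ('C'=2): chars_in_quartet=3 acc=0x27F42 bytes_emitted=3
After char 7 ('m'=38): chars_in_quartet=4 acc=0x9FD0A6 -> emit 9F D0 A6, reset; bytes_emitted=6
After char 8 ('1'=53): chars_in_quartet=1 acc=0x35 bytes_emitted=6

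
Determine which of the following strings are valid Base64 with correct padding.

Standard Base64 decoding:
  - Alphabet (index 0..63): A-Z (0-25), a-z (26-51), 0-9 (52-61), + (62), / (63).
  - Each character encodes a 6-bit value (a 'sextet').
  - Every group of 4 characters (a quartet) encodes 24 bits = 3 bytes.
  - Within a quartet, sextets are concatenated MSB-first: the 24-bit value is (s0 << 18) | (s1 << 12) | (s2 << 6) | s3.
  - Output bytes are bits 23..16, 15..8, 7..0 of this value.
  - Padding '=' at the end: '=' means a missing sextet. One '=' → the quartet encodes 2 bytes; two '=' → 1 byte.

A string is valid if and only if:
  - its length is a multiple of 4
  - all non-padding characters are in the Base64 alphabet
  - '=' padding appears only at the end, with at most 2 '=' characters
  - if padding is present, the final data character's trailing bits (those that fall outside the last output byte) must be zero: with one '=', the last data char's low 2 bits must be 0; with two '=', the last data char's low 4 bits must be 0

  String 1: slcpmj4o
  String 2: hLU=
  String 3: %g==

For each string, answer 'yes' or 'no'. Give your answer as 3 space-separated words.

Answer: yes yes no

Derivation:
String 1: 'slcpmj4o' → valid
String 2: 'hLU=' → valid
String 3: '%g==' → invalid (bad char(s): ['%'])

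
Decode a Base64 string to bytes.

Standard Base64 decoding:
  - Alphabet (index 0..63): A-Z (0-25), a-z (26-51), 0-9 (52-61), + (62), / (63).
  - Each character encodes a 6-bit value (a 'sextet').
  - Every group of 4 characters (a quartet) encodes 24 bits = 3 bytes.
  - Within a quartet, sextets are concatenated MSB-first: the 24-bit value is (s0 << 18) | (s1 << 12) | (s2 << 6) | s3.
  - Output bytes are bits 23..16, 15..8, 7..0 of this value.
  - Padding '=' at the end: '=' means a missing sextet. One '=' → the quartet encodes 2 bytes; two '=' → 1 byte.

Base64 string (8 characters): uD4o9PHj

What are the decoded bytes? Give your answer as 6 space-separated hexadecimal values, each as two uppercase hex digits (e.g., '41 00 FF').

After char 0 ('u'=46): chars_in_quartet=1 acc=0x2E bytes_emitted=0
After char 1 ('D'=3): chars_in_quartet=2 acc=0xB83 bytes_emitted=0
After char 2 ('4'=56): chars_in_quartet=3 acc=0x2E0F8 bytes_emitted=0
After char 3 ('o'=40): chars_in_quartet=4 acc=0xB83E28 -> emit B8 3E 28, reset; bytes_emitted=3
After char 4 ('9'=61): chars_in_quartet=1 acc=0x3D bytes_emitted=3
After char 5 ('P'=15): chars_in_quartet=2 acc=0xF4F bytes_emitted=3
After char 6 ('H'=7): chars_in_quartet=3 acc=0x3D3C7 bytes_emitted=3
After char 7 ('j'=35): chars_in_quartet=4 acc=0xF4F1E3 -> emit F4 F1 E3, reset; bytes_emitted=6

Answer: B8 3E 28 F4 F1 E3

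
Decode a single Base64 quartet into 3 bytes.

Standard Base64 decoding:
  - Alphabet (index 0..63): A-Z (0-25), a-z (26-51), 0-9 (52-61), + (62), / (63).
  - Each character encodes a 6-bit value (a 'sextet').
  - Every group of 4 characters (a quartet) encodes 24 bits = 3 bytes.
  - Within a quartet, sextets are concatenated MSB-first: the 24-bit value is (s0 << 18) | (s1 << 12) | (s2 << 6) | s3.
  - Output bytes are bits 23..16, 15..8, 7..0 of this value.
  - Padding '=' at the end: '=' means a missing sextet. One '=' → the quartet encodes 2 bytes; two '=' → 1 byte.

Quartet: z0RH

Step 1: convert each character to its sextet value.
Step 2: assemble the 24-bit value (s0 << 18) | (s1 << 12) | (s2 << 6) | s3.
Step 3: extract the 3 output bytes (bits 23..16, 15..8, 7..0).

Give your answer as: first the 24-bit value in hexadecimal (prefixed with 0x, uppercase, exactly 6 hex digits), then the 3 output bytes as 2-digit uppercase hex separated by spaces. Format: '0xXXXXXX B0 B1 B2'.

Answer: 0xCF4447 CF 44 47

Derivation:
Sextets: z=51, 0=52, R=17, H=7
24-bit: (51<<18) | (52<<12) | (17<<6) | 7
      = 0xCC0000 | 0x034000 | 0x000440 | 0x000007
      = 0xCF4447
Bytes: (v>>16)&0xFF=CF, (v>>8)&0xFF=44, v&0xFF=47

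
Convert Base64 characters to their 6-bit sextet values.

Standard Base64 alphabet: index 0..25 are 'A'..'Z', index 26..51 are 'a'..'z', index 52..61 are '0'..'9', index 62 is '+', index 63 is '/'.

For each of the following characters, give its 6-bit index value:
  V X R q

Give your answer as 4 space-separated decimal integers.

'V': A..Z range, ord('V') − ord('A') = 21
'X': A..Z range, ord('X') − ord('A') = 23
'R': A..Z range, ord('R') − ord('A') = 17
'q': a..z range, 26 + ord('q') − ord('a') = 42

Answer: 21 23 17 42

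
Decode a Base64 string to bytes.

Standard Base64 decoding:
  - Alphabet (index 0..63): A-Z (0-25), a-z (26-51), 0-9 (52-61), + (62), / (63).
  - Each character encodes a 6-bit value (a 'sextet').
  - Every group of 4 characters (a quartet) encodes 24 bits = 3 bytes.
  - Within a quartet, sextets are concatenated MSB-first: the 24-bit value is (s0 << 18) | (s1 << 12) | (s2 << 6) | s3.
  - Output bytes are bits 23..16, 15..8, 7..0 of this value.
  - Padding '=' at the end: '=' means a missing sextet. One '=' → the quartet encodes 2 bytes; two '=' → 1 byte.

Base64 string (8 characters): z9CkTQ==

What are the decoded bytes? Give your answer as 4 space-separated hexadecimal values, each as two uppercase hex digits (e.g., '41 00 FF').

After char 0 ('z'=51): chars_in_quartet=1 acc=0x33 bytes_emitted=0
After char 1 ('9'=61): chars_in_quartet=2 acc=0xCFD bytes_emitted=0
After char 2 ('C'=2): chars_in_quartet=3 acc=0x33F42 bytes_emitted=0
After char 3 ('k'=36): chars_in_quartet=4 acc=0xCFD0A4 -> emit CF D0 A4, reset; bytes_emitted=3
After char 4 ('T'=19): chars_in_quartet=1 acc=0x13 bytes_emitted=3
After char 5 ('Q'=16): chars_in_quartet=2 acc=0x4D0 bytes_emitted=3
Padding '==': partial quartet acc=0x4D0 -> emit 4D; bytes_emitted=4

Answer: CF D0 A4 4D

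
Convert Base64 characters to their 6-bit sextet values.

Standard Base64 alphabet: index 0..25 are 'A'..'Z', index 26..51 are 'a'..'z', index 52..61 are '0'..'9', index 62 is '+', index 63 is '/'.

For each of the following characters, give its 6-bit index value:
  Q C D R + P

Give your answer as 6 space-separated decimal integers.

'Q': A..Z range, ord('Q') − ord('A') = 16
'C': A..Z range, ord('C') − ord('A') = 2
'D': A..Z range, ord('D') − ord('A') = 3
'R': A..Z range, ord('R') − ord('A') = 17
'+': index 62
'P': A..Z range, ord('P') − ord('A') = 15

Answer: 16 2 3 17 62 15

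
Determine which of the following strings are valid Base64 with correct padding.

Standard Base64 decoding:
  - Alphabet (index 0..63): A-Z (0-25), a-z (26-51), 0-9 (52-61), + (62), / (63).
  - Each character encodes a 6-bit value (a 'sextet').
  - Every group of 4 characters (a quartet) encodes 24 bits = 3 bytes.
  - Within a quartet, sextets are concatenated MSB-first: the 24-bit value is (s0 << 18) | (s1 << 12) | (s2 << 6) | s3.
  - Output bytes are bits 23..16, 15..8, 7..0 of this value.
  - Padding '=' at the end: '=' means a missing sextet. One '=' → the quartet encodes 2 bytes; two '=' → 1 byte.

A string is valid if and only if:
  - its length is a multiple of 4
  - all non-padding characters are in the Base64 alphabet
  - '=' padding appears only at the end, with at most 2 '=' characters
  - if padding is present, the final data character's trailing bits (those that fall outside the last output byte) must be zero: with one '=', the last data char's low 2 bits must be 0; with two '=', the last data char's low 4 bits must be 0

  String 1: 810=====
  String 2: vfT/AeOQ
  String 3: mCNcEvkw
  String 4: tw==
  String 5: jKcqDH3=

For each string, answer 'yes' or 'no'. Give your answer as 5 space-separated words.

String 1: '810=====' → invalid (5 pad chars (max 2))
String 2: 'vfT/AeOQ' → valid
String 3: 'mCNcEvkw' → valid
String 4: 'tw==' → valid
String 5: 'jKcqDH3=' → invalid (bad trailing bits)

Answer: no yes yes yes no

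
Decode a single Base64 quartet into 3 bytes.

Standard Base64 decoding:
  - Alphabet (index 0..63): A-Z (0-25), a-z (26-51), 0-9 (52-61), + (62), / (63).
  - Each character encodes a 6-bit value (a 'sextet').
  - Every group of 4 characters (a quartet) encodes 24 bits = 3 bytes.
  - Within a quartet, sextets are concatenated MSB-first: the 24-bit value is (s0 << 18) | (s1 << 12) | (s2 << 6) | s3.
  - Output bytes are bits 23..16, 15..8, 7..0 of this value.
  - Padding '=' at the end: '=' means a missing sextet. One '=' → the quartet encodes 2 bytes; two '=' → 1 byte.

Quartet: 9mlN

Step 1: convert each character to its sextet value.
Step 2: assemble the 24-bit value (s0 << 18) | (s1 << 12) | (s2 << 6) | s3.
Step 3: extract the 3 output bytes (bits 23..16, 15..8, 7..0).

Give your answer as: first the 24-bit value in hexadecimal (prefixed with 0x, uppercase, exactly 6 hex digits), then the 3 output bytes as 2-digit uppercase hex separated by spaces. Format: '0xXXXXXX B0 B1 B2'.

Sextets: 9=61, m=38, l=37, N=13
24-bit: (61<<18) | (38<<12) | (37<<6) | 13
      = 0xF40000 | 0x026000 | 0x000940 | 0x00000D
      = 0xF6694D
Bytes: (v>>16)&0xFF=F6, (v>>8)&0xFF=69, v&0xFF=4D

Answer: 0xF6694D F6 69 4D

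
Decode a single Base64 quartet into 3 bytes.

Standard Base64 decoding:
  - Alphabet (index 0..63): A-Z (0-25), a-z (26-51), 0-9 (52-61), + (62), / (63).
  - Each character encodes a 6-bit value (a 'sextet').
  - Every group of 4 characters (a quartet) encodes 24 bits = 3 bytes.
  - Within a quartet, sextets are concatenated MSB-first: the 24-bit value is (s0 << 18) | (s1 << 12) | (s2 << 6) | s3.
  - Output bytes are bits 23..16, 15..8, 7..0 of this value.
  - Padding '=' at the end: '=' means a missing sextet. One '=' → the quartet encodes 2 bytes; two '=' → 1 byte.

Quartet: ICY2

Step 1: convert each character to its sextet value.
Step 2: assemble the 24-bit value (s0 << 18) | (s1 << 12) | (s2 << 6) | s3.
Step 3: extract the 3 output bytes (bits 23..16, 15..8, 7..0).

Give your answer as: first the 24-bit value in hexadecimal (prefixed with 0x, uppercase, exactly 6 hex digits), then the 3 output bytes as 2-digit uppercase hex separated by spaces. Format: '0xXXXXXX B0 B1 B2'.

Sextets: I=8, C=2, Y=24, 2=54
24-bit: (8<<18) | (2<<12) | (24<<6) | 54
      = 0x200000 | 0x002000 | 0x000600 | 0x000036
      = 0x202636
Bytes: (v>>16)&0xFF=20, (v>>8)&0xFF=26, v&0xFF=36

Answer: 0x202636 20 26 36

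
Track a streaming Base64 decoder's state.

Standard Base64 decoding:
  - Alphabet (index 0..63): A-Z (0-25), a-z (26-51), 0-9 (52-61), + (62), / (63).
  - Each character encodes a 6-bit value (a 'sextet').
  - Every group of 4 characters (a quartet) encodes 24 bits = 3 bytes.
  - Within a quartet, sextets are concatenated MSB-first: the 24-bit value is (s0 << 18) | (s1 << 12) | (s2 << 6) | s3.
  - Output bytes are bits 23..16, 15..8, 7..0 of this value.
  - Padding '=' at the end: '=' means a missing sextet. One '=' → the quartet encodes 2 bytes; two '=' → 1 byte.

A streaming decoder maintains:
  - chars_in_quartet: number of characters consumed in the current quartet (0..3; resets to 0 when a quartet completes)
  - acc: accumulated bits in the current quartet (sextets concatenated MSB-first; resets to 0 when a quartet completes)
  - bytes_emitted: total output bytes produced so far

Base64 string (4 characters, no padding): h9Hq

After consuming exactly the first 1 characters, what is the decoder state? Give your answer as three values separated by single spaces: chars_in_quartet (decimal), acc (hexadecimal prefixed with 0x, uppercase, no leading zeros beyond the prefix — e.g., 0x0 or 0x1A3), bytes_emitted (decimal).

After char 0 ('h'=33): chars_in_quartet=1 acc=0x21 bytes_emitted=0

Answer: 1 0x21 0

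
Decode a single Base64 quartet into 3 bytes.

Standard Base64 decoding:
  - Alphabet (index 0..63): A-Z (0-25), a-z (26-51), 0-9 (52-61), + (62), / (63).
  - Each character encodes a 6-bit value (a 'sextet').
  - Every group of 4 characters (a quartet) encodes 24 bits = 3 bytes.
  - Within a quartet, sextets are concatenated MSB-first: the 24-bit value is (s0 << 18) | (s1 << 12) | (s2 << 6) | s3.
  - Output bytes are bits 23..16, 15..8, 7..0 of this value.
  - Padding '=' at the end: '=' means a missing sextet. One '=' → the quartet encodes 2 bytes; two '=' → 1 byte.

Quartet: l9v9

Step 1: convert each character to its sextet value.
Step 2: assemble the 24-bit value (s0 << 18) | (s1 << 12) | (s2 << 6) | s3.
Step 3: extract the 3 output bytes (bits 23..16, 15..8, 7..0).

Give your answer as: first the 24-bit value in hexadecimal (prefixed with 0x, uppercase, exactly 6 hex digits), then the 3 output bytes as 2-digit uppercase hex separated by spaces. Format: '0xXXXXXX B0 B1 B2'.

Answer: 0x97DBFD 97 DB FD

Derivation:
Sextets: l=37, 9=61, v=47, 9=61
24-bit: (37<<18) | (61<<12) | (47<<6) | 61
      = 0x940000 | 0x03D000 | 0x000BC0 | 0x00003D
      = 0x97DBFD
Bytes: (v>>16)&0xFF=97, (v>>8)&0xFF=DB, v&0xFF=FD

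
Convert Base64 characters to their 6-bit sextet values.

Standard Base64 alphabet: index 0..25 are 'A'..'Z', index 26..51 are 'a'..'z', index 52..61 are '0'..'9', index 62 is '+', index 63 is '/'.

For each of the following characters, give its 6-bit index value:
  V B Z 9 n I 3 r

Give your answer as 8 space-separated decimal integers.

'V': A..Z range, ord('V') − ord('A') = 21
'B': A..Z range, ord('B') − ord('A') = 1
'Z': A..Z range, ord('Z') − ord('A') = 25
'9': 0..9 range, 52 + ord('9') − ord('0') = 61
'n': a..z range, 26 + ord('n') − ord('a') = 39
'I': A..Z range, ord('I') − ord('A') = 8
'3': 0..9 range, 52 + ord('3') − ord('0') = 55
'r': a..z range, 26 + ord('r') − ord('a') = 43

Answer: 21 1 25 61 39 8 55 43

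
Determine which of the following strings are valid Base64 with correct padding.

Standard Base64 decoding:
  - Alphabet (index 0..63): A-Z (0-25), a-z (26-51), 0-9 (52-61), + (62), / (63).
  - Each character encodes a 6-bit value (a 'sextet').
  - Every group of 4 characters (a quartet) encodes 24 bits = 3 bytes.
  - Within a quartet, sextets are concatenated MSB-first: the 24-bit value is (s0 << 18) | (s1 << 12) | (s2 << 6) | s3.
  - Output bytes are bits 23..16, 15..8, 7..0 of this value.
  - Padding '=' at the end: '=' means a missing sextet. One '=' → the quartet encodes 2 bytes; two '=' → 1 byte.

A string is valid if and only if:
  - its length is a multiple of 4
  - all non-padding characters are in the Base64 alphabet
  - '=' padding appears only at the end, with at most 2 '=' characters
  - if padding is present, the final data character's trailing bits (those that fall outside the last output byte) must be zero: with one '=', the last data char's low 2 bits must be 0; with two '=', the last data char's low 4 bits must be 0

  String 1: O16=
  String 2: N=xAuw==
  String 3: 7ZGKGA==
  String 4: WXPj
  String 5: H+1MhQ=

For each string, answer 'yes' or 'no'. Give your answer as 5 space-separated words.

Answer: no no yes yes no

Derivation:
String 1: 'O16=' → invalid (bad trailing bits)
String 2: 'N=xAuw==' → invalid (bad char(s): ['=']; '=' in middle)
String 3: '7ZGKGA==' → valid
String 4: 'WXPj' → valid
String 5: 'H+1MhQ=' → invalid (len=7 not mult of 4)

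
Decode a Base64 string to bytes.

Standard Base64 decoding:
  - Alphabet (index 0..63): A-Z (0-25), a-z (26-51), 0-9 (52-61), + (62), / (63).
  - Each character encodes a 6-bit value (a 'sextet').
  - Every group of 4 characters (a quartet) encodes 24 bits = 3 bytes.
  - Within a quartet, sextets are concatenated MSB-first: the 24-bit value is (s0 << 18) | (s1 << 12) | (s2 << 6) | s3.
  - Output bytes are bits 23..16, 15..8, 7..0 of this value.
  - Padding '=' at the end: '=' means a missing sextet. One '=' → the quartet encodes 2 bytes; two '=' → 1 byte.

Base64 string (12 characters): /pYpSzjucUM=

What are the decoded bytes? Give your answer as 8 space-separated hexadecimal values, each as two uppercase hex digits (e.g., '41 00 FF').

After char 0 ('/'=63): chars_in_quartet=1 acc=0x3F bytes_emitted=0
After char 1 ('p'=41): chars_in_quartet=2 acc=0xFE9 bytes_emitted=0
After char 2 ('Y'=24): chars_in_quartet=3 acc=0x3FA58 bytes_emitted=0
After char 3 ('p'=41): chars_in_quartet=4 acc=0xFE9629 -> emit FE 96 29, reset; bytes_emitted=3
After char 4 ('S'=18): chars_in_quartet=1 acc=0x12 bytes_emitted=3
After char 5 ('z'=51): chars_in_quartet=2 acc=0x4B3 bytes_emitted=3
After char 6 ('j'=35): chars_in_quartet=3 acc=0x12CE3 bytes_emitted=3
After char 7 ('u'=46): chars_in_quartet=4 acc=0x4B38EE -> emit 4B 38 EE, reset; bytes_emitted=6
After char 8 ('c'=28): chars_in_quartet=1 acc=0x1C bytes_emitted=6
After char 9 ('U'=20): chars_in_quartet=2 acc=0x714 bytes_emitted=6
After char 10 ('M'=12): chars_in_quartet=3 acc=0x1C50C bytes_emitted=6
Padding '=': partial quartet acc=0x1C50C -> emit 71 43; bytes_emitted=8

Answer: FE 96 29 4B 38 EE 71 43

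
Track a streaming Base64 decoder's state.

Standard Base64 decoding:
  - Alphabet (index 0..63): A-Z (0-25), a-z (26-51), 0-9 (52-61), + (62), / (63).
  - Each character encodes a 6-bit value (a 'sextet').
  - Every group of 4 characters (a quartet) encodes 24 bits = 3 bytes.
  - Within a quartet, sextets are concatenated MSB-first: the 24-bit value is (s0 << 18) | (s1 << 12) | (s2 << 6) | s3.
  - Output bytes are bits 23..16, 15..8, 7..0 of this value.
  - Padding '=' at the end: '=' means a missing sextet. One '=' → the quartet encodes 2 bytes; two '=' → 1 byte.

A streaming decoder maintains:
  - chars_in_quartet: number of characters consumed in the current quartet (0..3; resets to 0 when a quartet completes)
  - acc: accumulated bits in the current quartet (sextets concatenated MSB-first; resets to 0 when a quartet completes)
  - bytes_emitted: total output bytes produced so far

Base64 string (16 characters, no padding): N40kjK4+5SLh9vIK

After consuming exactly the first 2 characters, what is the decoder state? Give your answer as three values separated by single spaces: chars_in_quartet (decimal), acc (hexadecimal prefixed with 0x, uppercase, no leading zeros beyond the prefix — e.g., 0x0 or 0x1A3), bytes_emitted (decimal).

After char 0 ('N'=13): chars_in_quartet=1 acc=0xD bytes_emitted=0
After char 1 ('4'=56): chars_in_quartet=2 acc=0x378 bytes_emitted=0

Answer: 2 0x378 0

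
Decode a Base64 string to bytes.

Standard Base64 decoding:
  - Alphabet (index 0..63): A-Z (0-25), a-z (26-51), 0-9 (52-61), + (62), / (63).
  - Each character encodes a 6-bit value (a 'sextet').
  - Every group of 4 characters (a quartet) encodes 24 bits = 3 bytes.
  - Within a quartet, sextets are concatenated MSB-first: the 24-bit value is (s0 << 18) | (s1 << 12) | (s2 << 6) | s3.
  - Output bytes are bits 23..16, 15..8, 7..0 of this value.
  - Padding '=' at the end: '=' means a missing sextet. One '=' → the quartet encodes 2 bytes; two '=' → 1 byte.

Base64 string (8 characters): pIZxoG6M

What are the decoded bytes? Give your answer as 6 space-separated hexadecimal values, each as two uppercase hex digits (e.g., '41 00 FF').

After char 0 ('p'=41): chars_in_quartet=1 acc=0x29 bytes_emitted=0
After char 1 ('I'=8): chars_in_quartet=2 acc=0xA48 bytes_emitted=0
After char 2 ('Z'=25): chars_in_quartet=3 acc=0x29219 bytes_emitted=0
After char 3 ('x'=49): chars_in_quartet=4 acc=0xA48671 -> emit A4 86 71, reset; bytes_emitted=3
After char 4 ('o'=40): chars_in_quartet=1 acc=0x28 bytes_emitted=3
After char 5 ('G'=6): chars_in_quartet=2 acc=0xA06 bytes_emitted=3
After char 6 ('6'=58): chars_in_quartet=3 acc=0x281BA bytes_emitted=3
After char 7 ('M'=12): chars_in_quartet=4 acc=0xA06E8C -> emit A0 6E 8C, reset; bytes_emitted=6

Answer: A4 86 71 A0 6E 8C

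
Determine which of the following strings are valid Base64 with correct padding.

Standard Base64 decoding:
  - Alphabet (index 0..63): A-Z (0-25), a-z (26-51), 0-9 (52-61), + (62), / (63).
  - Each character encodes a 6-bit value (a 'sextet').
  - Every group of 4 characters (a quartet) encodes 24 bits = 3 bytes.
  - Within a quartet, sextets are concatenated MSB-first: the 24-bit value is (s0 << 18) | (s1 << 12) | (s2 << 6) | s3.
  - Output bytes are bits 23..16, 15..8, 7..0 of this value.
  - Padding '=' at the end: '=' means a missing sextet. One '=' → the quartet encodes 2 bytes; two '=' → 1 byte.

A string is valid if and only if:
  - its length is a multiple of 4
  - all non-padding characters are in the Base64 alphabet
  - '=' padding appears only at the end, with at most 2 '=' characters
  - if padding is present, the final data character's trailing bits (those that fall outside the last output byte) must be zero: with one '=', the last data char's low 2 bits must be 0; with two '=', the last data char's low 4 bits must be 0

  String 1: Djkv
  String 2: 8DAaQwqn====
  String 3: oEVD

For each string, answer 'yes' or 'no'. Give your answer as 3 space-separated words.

String 1: 'Djkv' → valid
String 2: '8DAaQwqn====' → invalid (4 pad chars (max 2))
String 3: 'oEVD' → valid

Answer: yes no yes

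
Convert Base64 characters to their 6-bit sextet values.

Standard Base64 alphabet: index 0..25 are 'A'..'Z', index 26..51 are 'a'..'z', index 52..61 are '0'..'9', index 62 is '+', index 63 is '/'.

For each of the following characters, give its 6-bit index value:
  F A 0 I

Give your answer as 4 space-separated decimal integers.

Answer: 5 0 52 8

Derivation:
'F': A..Z range, ord('F') − ord('A') = 5
'A': A..Z range, ord('A') − ord('A') = 0
'0': 0..9 range, 52 + ord('0') − ord('0') = 52
'I': A..Z range, ord('I') − ord('A') = 8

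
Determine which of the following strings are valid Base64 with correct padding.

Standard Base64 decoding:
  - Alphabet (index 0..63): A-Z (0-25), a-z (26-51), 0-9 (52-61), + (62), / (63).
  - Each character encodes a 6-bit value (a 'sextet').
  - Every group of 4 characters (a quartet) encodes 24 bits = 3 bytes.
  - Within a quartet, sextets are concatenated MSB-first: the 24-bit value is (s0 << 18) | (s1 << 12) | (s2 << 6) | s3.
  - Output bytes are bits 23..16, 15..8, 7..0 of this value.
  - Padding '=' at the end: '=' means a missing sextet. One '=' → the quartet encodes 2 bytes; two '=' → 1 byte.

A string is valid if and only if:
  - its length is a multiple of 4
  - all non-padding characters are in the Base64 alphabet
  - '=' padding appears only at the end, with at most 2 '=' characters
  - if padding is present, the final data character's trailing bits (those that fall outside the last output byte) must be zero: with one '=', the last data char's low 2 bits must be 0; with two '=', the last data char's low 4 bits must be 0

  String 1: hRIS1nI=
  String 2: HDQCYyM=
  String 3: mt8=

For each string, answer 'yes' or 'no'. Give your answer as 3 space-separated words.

String 1: 'hRIS1nI=' → valid
String 2: 'HDQCYyM=' → valid
String 3: 'mt8=' → valid

Answer: yes yes yes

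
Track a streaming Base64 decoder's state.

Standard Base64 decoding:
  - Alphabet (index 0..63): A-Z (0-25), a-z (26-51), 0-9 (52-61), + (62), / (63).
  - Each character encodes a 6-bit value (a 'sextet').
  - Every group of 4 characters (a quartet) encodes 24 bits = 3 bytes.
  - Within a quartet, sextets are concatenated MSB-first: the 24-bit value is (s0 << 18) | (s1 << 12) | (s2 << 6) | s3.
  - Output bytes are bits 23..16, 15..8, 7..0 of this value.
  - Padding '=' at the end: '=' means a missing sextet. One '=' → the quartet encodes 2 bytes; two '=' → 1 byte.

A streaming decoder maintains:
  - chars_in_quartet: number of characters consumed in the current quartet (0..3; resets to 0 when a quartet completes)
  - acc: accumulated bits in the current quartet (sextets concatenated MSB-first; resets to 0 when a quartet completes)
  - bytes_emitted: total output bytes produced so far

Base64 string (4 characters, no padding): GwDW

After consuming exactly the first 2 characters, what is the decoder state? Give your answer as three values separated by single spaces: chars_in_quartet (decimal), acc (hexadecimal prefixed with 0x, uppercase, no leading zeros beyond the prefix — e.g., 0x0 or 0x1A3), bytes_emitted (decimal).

Answer: 2 0x1B0 0

Derivation:
After char 0 ('G'=6): chars_in_quartet=1 acc=0x6 bytes_emitted=0
After char 1 ('w'=48): chars_in_quartet=2 acc=0x1B0 bytes_emitted=0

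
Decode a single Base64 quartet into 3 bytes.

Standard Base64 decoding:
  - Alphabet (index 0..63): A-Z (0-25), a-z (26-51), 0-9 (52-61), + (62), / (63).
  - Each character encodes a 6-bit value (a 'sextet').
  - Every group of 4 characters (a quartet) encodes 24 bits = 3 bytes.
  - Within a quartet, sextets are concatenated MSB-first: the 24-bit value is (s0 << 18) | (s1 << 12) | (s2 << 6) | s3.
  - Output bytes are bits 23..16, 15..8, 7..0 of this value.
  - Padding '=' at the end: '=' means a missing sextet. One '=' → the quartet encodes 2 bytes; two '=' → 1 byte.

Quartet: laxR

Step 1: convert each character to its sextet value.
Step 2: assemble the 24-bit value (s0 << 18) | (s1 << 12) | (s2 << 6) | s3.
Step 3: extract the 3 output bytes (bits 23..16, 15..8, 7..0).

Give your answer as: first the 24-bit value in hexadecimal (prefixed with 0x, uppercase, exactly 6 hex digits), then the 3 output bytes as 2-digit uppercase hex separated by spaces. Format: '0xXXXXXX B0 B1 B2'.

Answer: 0x95AC51 95 AC 51

Derivation:
Sextets: l=37, a=26, x=49, R=17
24-bit: (37<<18) | (26<<12) | (49<<6) | 17
      = 0x940000 | 0x01A000 | 0x000C40 | 0x000011
      = 0x95AC51
Bytes: (v>>16)&0xFF=95, (v>>8)&0xFF=AC, v&0xFF=51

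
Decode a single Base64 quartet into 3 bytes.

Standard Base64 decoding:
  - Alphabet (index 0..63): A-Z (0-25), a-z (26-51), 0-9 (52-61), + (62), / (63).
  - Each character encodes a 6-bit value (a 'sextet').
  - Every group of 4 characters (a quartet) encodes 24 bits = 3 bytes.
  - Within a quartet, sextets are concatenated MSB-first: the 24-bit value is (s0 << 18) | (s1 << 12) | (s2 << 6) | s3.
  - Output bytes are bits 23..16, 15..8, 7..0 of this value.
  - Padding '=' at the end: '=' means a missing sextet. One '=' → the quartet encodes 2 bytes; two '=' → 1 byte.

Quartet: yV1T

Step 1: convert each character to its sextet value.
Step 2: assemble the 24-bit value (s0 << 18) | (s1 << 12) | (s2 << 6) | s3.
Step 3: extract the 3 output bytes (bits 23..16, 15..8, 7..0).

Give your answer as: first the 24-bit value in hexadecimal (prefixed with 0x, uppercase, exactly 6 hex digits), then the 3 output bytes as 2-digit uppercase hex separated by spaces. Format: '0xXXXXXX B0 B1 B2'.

Sextets: y=50, V=21, 1=53, T=19
24-bit: (50<<18) | (21<<12) | (53<<6) | 19
      = 0xC80000 | 0x015000 | 0x000D40 | 0x000013
      = 0xC95D53
Bytes: (v>>16)&0xFF=C9, (v>>8)&0xFF=5D, v&0xFF=53

Answer: 0xC95D53 C9 5D 53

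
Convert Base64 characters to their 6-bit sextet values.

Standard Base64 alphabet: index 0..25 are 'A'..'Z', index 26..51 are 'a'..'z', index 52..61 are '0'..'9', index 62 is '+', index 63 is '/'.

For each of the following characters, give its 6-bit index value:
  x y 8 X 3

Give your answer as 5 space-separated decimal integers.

'x': a..z range, 26 + ord('x') − ord('a') = 49
'y': a..z range, 26 + ord('y') − ord('a') = 50
'8': 0..9 range, 52 + ord('8') − ord('0') = 60
'X': A..Z range, ord('X') − ord('A') = 23
'3': 0..9 range, 52 + ord('3') − ord('0') = 55

Answer: 49 50 60 23 55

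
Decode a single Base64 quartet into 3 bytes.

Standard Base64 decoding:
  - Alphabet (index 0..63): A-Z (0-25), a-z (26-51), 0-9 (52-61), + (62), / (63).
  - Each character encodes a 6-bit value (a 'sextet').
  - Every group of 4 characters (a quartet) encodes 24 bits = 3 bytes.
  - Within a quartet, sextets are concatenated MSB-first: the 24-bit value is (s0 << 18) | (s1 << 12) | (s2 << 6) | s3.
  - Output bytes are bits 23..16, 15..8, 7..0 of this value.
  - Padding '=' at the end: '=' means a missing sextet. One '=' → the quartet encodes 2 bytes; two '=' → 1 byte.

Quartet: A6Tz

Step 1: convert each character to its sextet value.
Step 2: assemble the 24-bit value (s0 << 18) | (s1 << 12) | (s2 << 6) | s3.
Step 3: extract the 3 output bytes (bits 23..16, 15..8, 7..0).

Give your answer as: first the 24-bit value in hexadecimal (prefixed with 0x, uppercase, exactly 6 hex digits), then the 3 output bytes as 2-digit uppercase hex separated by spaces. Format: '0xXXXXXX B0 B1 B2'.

Sextets: A=0, 6=58, T=19, z=51
24-bit: (0<<18) | (58<<12) | (19<<6) | 51
      = 0x000000 | 0x03A000 | 0x0004C0 | 0x000033
      = 0x03A4F3
Bytes: (v>>16)&0xFF=03, (v>>8)&0xFF=A4, v&0xFF=F3

Answer: 0x03A4F3 03 A4 F3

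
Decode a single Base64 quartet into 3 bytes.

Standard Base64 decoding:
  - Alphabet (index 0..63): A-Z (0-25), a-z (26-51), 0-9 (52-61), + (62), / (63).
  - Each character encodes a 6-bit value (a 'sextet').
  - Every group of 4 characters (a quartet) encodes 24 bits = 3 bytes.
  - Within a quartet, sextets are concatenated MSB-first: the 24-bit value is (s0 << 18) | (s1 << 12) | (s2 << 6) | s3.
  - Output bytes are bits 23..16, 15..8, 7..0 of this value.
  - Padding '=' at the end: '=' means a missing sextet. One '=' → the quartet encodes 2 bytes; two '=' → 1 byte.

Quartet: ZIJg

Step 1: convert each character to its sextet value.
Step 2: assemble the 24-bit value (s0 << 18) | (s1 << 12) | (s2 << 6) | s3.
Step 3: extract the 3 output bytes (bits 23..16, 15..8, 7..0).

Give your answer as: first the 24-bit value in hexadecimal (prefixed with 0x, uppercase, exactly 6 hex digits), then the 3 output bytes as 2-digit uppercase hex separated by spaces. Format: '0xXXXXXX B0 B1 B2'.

Sextets: Z=25, I=8, J=9, g=32
24-bit: (25<<18) | (8<<12) | (9<<6) | 32
      = 0x640000 | 0x008000 | 0x000240 | 0x000020
      = 0x648260
Bytes: (v>>16)&0xFF=64, (v>>8)&0xFF=82, v&0xFF=60

Answer: 0x648260 64 82 60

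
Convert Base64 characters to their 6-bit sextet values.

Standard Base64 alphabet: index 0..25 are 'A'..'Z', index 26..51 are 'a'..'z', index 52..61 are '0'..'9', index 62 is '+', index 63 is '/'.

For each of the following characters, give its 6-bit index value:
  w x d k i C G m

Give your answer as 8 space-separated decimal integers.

'w': a..z range, 26 + ord('w') − ord('a') = 48
'x': a..z range, 26 + ord('x') − ord('a') = 49
'd': a..z range, 26 + ord('d') − ord('a') = 29
'k': a..z range, 26 + ord('k') − ord('a') = 36
'i': a..z range, 26 + ord('i') − ord('a') = 34
'C': A..Z range, ord('C') − ord('A') = 2
'G': A..Z range, ord('G') − ord('A') = 6
'm': a..z range, 26 + ord('m') − ord('a') = 38

Answer: 48 49 29 36 34 2 6 38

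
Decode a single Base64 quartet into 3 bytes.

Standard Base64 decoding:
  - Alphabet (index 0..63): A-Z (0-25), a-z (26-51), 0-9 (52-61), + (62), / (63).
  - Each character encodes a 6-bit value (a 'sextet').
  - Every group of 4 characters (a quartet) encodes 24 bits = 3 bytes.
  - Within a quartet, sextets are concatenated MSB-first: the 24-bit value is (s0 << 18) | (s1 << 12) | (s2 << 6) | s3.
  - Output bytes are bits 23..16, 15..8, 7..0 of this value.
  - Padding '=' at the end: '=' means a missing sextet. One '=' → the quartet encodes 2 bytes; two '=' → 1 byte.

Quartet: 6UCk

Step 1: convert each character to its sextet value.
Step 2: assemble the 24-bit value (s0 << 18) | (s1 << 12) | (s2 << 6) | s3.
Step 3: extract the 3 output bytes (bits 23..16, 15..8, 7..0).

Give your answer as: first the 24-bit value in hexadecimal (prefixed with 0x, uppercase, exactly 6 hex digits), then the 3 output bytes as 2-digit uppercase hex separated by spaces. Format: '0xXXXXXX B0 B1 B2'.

Sextets: 6=58, U=20, C=2, k=36
24-bit: (58<<18) | (20<<12) | (2<<6) | 36
      = 0xE80000 | 0x014000 | 0x000080 | 0x000024
      = 0xE940A4
Bytes: (v>>16)&0xFF=E9, (v>>8)&0xFF=40, v&0xFF=A4

Answer: 0xE940A4 E9 40 A4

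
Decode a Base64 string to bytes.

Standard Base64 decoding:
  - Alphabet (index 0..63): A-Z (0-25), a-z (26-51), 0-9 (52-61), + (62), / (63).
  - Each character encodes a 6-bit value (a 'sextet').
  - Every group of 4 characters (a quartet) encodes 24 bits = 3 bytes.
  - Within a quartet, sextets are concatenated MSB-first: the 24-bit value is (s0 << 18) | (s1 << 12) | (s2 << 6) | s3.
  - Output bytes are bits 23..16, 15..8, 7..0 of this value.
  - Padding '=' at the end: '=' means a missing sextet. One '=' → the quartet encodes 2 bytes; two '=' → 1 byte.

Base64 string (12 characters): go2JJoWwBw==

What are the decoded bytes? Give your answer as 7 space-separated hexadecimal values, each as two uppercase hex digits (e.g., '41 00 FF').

After char 0 ('g'=32): chars_in_quartet=1 acc=0x20 bytes_emitted=0
After char 1 ('o'=40): chars_in_quartet=2 acc=0x828 bytes_emitted=0
After char 2 ('2'=54): chars_in_quartet=3 acc=0x20A36 bytes_emitted=0
After char 3 ('J'=9): chars_in_quartet=4 acc=0x828D89 -> emit 82 8D 89, reset; bytes_emitted=3
After char 4 ('J'=9): chars_in_quartet=1 acc=0x9 bytes_emitted=3
After char 5 ('o'=40): chars_in_quartet=2 acc=0x268 bytes_emitted=3
After char 6 ('W'=22): chars_in_quartet=3 acc=0x9A16 bytes_emitted=3
After char 7 ('w'=48): chars_in_quartet=4 acc=0x2685B0 -> emit 26 85 B0, reset; bytes_emitted=6
After char 8 ('B'=1): chars_in_quartet=1 acc=0x1 bytes_emitted=6
After char 9 ('w'=48): chars_in_quartet=2 acc=0x70 bytes_emitted=6
Padding '==': partial quartet acc=0x70 -> emit 07; bytes_emitted=7

Answer: 82 8D 89 26 85 B0 07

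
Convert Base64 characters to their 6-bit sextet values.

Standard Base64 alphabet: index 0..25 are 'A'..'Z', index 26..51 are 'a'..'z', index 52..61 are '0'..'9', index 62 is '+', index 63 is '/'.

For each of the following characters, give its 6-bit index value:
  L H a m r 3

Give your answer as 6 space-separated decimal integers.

Answer: 11 7 26 38 43 55

Derivation:
'L': A..Z range, ord('L') − ord('A') = 11
'H': A..Z range, ord('H') − ord('A') = 7
'a': a..z range, 26 + ord('a') − ord('a') = 26
'm': a..z range, 26 + ord('m') − ord('a') = 38
'r': a..z range, 26 + ord('r') − ord('a') = 43
'3': 0..9 range, 52 + ord('3') − ord('0') = 55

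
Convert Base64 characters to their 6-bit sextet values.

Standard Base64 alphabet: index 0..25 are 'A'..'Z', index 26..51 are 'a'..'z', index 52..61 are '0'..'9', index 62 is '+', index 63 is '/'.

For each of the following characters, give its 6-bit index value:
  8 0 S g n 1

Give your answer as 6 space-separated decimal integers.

'8': 0..9 range, 52 + ord('8') − ord('0') = 60
'0': 0..9 range, 52 + ord('0') − ord('0') = 52
'S': A..Z range, ord('S') − ord('A') = 18
'g': a..z range, 26 + ord('g') − ord('a') = 32
'n': a..z range, 26 + ord('n') − ord('a') = 39
'1': 0..9 range, 52 + ord('1') − ord('0') = 53

Answer: 60 52 18 32 39 53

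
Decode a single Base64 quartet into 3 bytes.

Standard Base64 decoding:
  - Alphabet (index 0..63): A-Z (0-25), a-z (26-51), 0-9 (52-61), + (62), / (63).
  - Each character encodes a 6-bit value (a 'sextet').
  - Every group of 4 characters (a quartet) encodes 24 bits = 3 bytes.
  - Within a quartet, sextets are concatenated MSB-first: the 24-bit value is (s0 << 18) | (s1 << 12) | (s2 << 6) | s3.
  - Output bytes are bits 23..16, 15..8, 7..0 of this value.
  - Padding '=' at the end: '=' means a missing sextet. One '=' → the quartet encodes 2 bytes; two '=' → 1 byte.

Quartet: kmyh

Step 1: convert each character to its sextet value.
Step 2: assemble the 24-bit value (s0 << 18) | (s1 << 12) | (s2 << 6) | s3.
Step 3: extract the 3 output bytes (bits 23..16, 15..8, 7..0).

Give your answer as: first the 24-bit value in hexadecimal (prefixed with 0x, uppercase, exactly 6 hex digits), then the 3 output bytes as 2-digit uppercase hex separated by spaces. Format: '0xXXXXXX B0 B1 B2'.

Sextets: k=36, m=38, y=50, h=33
24-bit: (36<<18) | (38<<12) | (50<<6) | 33
      = 0x900000 | 0x026000 | 0x000C80 | 0x000021
      = 0x926CA1
Bytes: (v>>16)&0xFF=92, (v>>8)&0xFF=6C, v&0xFF=A1

Answer: 0x926CA1 92 6C A1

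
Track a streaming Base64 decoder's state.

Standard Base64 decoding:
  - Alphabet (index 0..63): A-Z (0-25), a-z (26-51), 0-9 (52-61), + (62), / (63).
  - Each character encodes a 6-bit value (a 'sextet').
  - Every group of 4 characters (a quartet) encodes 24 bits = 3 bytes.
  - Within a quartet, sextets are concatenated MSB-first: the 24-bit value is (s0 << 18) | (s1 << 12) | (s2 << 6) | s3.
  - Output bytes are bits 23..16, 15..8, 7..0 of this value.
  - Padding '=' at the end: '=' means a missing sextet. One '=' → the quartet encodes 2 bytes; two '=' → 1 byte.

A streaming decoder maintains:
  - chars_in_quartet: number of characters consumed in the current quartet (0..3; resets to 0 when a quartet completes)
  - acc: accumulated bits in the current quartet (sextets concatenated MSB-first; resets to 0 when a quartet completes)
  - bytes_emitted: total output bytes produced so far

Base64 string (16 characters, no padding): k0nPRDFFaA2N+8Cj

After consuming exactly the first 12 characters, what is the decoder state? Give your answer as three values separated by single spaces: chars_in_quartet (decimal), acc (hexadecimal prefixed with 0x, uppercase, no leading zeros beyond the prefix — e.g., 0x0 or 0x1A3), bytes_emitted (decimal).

After char 0 ('k'=36): chars_in_quartet=1 acc=0x24 bytes_emitted=0
After char 1 ('0'=52): chars_in_quartet=2 acc=0x934 bytes_emitted=0
After char 2 ('n'=39): chars_in_quartet=3 acc=0x24D27 bytes_emitted=0
After char 3 ('P'=15): chars_in_quartet=4 acc=0x9349CF -> emit 93 49 CF, reset; bytes_emitted=3
After char 4 ('R'=17): chars_in_quartet=1 acc=0x11 bytes_emitted=3
After char 5 ('D'=3): chars_in_quartet=2 acc=0x443 bytes_emitted=3
After char 6 ('F'=5): chars_in_quartet=3 acc=0x110C5 bytes_emitted=3
After char 7 ('F'=5): chars_in_quartet=4 acc=0x443145 -> emit 44 31 45, reset; bytes_emitted=6
After char 8 ('a'=26): chars_in_quartet=1 acc=0x1A bytes_emitted=6
After char 9 ('A'=0): chars_in_quartet=2 acc=0x680 bytes_emitted=6
After char 10 ('2'=54): chars_in_quartet=3 acc=0x1A036 bytes_emitted=6
After char 11 ('N'=13): chars_in_quartet=4 acc=0x680D8D -> emit 68 0D 8D, reset; bytes_emitted=9

Answer: 0 0x0 9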